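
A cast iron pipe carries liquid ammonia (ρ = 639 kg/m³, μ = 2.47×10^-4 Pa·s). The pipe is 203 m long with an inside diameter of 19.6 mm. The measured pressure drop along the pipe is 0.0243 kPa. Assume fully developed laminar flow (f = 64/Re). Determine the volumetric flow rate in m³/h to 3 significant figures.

For laminar flow, f = 64/Re with Re = ρVD/μ, so Darcy-Weisbach reduces to ΔP = 32μLV/D². Solving for V: V = ΔP·D²/(32μL) = 24.3·(0.0196)²/(32·0.000247·203) = 0.005818 m/s.
Check: Re = ρVD/μ = 639·0.005818·0.0196/0.000247 = 295 < 2300, so the laminar assumption holds.
Q = V·A = 0.005818·(π/4·0.0196²) = 1.755e-06 m³/s = 0.00632 m³/h.

Q ≈ 0.00632 m³/h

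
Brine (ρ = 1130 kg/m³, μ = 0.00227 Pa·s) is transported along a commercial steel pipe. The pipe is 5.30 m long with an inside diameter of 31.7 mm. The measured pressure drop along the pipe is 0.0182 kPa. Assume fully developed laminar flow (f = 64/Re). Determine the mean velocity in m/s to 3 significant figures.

V ≈ 0.0475 m/s

For laminar flow, f = 64/Re with Re = ρVD/μ, so Darcy-Weisbach reduces to ΔP = 32μLV/D². Solving for V: V = ΔP·D²/(32μL) = 18.2·(0.0317)²/(32·0.00227·5.3) = 0.0475 m/s.
Check: Re = ρVD/μ = 1130·0.0475·0.0317/0.00227 = 749.6 < 2300, so the laminar assumption holds.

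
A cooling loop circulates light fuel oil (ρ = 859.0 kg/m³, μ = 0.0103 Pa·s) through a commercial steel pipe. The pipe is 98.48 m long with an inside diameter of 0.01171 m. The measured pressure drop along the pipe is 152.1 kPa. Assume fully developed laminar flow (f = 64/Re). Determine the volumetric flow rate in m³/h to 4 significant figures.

Q ≈ 0.2491 m³/h

For laminar flow, f = 64/Re with Re = ρVD/μ, so Darcy-Weisbach reduces to ΔP = 32μLV/D². Solving for V: V = ΔP·D²/(32μL) = 1.521e+05·(0.01171)²/(32·0.0103·98.48) = 0.6426 m/s.
Check: Re = ρVD/μ = 859·0.6426·0.01171/0.0103 = 627.5 < 2300, so the laminar assumption holds.
Q = V·A = 0.6426·(π/4·0.01171²) = 6.92e-05 m³/s = 0.2491 m³/h.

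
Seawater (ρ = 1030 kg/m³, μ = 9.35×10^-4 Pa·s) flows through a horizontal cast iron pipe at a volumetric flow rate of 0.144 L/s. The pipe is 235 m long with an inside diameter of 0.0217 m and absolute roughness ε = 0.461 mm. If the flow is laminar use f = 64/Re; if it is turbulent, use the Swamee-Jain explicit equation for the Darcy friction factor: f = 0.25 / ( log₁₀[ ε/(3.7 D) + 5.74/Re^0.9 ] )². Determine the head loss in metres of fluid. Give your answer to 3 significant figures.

Q = 0.144 L/s = 0.144/1000 = 0.000144 m³/s.
Cross-sectional area A = πD²/4 = π(0.0217)²/4 = 0.0003698 m²; mean velocity V = Q/A = 0.000144/0.0003698 = 0.3894 m/s.
Reynolds number Re = ρVD/μ = 1030 · 0.3894 · 0.0217 / 0.000935 = 9308.
Re > 4000 → turbulent. Relative roughness ε/D = 0.000461/0.0217 = 0.0212. Swamee-Jain: f = 0.25/(log₁₀[0.0212/3.7 + 5.74/9308^0.9])² = 0.25/(log₁₀[0.00574 + 0.00154])² = 0.25/(-2.138)² = 0.0547.
Darcy-Weisbach: ΔP = f(L/D)(ρV²/2) = 0.0547·(235/0.0217)·(1030·0.3894²/2) = 0.0547·1.083e+04·78.08 = 4.625e+04 Pa.
Head loss h_f = ΔP/(ρg) = 4.625e+04/(1030·9.81) = 4.58 m.

h_f ≈ 4.58 m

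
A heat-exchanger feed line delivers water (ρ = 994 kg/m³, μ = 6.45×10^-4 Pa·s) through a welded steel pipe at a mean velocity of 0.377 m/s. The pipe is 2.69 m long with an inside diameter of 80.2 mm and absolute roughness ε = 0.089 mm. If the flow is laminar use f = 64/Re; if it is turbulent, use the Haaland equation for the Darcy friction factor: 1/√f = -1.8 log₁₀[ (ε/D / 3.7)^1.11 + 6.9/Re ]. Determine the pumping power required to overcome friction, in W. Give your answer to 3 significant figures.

P ≈ 0.109 W

Reynolds number Re = ρVD/μ = 994 · 0.377 · 0.0802 / 0.000645 = 4.66e+04.
Re > 4000 → turbulent. Relative roughness ε/D = 8.9e-05/0.0802 = 0.00111. Haaland: 1/√f = -1.8 log₁₀[(0.00111/3.7)^1.11 + 6.9/4.66e+04] = -1.8 log₁₀[0.000123 + 0.000148] = 6.421, so f = 0.02426.
Darcy-Weisbach: ΔP = f(L/D)(ρV²/2) = 0.02426·(2.69/0.0802)·(994·0.377²/2) = 0.02426·33.54·70.64 = 57.47 Pa.
Q = V·A = 0.377·0.005052 = 0.001904 m³/s.
Pumping power P = QΔP = 0.001904·57.47 = 0.1095 W = 0.109 W.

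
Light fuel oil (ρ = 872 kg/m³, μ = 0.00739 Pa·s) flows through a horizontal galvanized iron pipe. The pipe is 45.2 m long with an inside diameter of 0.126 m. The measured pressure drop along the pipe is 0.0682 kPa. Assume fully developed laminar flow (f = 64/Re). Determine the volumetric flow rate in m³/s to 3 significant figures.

Q ≈ 0.00126 m³/s

For laminar flow, f = 64/Re with Re = ρVD/μ, so Darcy-Weisbach reduces to ΔP = 32μLV/D². Solving for V: V = ΔP·D²/(32μL) = 68.2·(0.126)²/(32·0.00739·45.2) = 0.1013 m/s.
Check: Re = ρVD/μ = 872·0.1013·0.126/0.00739 = 1506 < 2300, so the laminar assumption holds.
Q = V·A = 0.1013·(π/4·0.126²) = 0.001263 m³/s = 0.00126 m³/s.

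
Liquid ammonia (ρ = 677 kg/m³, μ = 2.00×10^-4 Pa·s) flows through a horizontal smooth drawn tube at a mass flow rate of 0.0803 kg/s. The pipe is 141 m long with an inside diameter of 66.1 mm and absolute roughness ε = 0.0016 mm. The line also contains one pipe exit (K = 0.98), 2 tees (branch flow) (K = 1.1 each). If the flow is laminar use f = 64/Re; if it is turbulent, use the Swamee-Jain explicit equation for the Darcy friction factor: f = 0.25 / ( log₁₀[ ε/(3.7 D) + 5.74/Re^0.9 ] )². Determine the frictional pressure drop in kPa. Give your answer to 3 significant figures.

A = πD²/4 = π(0.0661)²/4 = 0.003432 m²; mean velocity V = ṁ/(ρA) = 0.0803/(677 · 0.003432) = 0.03456 m/s.
Reynolds number Re = ρVD/μ = 677 · 0.03456 · 0.0661 / 0.0002 = 7734.
Re > 4000 → turbulent. Relative roughness ε/D = 1.6e-06/0.0661 = 2.42e-05. Swamee-Jain: f = 0.25/(log₁₀[2.42e-05/3.7 + 5.74/7734^0.9])² = 0.25/(log₁₀[6.54e-06 + 0.00182])² = 0.25/(-2.739)² = 0.03332.
Total minor-loss coefficient ΣK = 1·0.98 + 2·1.1 = 3.18.
ΔP = [f·L/D + ΣK]·(ρV²/2) = [0.03332·141/0.0661 + 3.18]·(677·0.03456²/2) = [71.08 + 3.18]·0.4044 = 30.03 Pa.
ΔP = 30.03 Pa = 0.0300 kPa.

ΔP ≈ 0.0300 kPa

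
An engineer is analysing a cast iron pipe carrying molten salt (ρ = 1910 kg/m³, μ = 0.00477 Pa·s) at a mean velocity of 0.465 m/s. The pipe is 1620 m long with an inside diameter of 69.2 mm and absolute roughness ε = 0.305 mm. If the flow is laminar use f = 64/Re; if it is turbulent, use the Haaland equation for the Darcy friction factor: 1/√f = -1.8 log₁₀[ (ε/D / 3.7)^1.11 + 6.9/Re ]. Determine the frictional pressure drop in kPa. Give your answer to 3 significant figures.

ΔP ≈ 171 kPa

Reynolds number Re = ρVD/μ = 1910 · 0.465 · 0.0692 / 0.00477 = 1.288e+04.
Re > 4000 → turbulent. Relative roughness ε/D = 0.000305/0.0692 = 0.00441. Haaland: 1/√f = -1.8 log₁₀[(0.00441/3.7)^1.11 + 6.9/1.288e+04] = -1.8 log₁₀[0.000568 + 0.000536] = 5.323, so f = 0.03529.
Darcy-Weisbach: ΔP = f(L/D)(ρV²/2) = 0.03529·(1620/0.0692)·(1910·0.465²/2) = 0.03529·2.341e+04·206.5 = 1.706e+05 Pa.
ΔP = 1.706e+05 Pa = 171 kPa.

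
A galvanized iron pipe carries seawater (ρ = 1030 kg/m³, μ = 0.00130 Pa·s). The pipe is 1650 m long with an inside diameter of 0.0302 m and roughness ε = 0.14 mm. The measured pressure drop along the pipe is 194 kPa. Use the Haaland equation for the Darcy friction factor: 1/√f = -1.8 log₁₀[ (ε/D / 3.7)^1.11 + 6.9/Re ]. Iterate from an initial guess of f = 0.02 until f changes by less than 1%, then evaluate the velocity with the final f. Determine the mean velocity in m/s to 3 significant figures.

V ≈ 0.433 m/s

Rearranging Darcy-Weisbach: V = √(2·ΔP·D/(f·L·ρ)). With ε/D = 0.00014/0.0302 = 0.00464, iterate starting from f = 0.02:
  f = 0.02 → V = √(2·1.94e+05·0.0302/(0.02·1650·1030)) = 0.5871 m/s; Re = ρVD/μ = 1.405e+04; f → 0.03518
  f = 0.03518 → V = 0.4427 m/s; Re = 1.059e+04; f → 0.03664
  f = 0.03664 → V = 0.4338 m/s; Re = 1.038e+04; f → 0.03676
Converged (Δf/f < 1%). With the final f = 0.03676: V = √(2·1.94e+05·0.0302/(0.03676·1650·1030)) = 0.4331 m/s.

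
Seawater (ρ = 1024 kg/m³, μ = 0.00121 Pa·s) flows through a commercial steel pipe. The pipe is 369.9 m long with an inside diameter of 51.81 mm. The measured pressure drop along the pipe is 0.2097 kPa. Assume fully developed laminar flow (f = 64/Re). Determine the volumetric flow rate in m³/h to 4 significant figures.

For laminar flow, f = 64/Re with Re = ρVD/μ, so Darcy-Weisbach reduces to ΔP = 32μLV/D². Solving for V: V = ΔP·D²/(32μL) = 209.7·(0.05181)²/(32·0.00121·369.9) = 0.0393 m/s.
Check: Re = ρVD/μ = 1024·0.0393·0.05181/0.00121 = 1723 < 2300, so the laminar assumption holds.
Q = V·A = 0.0393·(π/4·0.05181²) = 8.286e-05 m³/s = 0.2983 m³/h.

Q ≈ 0.2983 m³/h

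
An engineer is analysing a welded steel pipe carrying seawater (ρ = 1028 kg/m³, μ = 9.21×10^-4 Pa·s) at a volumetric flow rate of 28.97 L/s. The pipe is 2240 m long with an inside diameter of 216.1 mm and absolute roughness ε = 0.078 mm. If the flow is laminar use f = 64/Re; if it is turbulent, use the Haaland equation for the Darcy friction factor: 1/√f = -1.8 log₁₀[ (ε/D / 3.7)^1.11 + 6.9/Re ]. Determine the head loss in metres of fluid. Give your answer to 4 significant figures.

h_f ≈ 5.920 m

Q = 28.97 L/s = 28.97/1000 = 0.02897 m³/s.
Cross-sectional area A = πD²/4 = π(0.2161)²/4 = 0.03668 m²; mean velocity V = Q/A = 0.02897/0.03668 = 0.7899 m/s.
Reynolds number Re = ρVD/μ = 1028 · 0.7899 · 0.2161 / 0.000921 = 1.905e+05.
Re > 4000 → turbulent. Relative roughness ε/D = 7.8e-05/0.2161 = 0.000361. Haaland: 1/√f = -1.8 log₁₀[(0.000361/3.7)^1.11 + 6.9/1.905e+05] = -1.8 log₁₀[3.53e-05 + 3.62e-05] = 7.462, so f = 0.01796.
Darcy-Weisbach: ΔP = f(L/D)(ρV²/2) = 0.01796·(2240/0.2161)·(1028·0.7899²/2) = 0.01796·1.037e+04·320.7 = 5.97e+04 Pa.
Head loss h_f = ΔP/(ρg) = 5.97e+04/(1028·9.81) = 5.920 m.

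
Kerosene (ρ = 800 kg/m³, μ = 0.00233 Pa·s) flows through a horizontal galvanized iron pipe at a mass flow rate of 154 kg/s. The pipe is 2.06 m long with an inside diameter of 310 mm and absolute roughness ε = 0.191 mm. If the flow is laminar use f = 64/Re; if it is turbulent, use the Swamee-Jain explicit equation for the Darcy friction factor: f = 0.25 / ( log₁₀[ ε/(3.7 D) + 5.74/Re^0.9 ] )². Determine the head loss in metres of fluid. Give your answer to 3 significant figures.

h_f ≈ 0.0421 m

A = πD²/4 = π(0.31)²/4 = 0.07548 m²; mean velocity V = ṁ/(ρA) = 154/(800 · 0.07548) = 2.55 m/s.
Reynolds number Re = ρVD/μ = 800 · 2.55 · 0.31 / 0.00233 = 2.715e+05.
Re > 4000 → turbulent. Relative roughness ε/D = 0.000191/0.31 = 0.000616. Swamee-Jain: f = 0.25/(log₁₀[0.000616/3.7 + 5.74/2.715e+05^0.9])² = 0.25/(log₁₀[0.000167 + 7.39e-05])² = 0.25/(-3.619)² = 0.01909.
Darcy-Weisbach: ΔP = f(L/D)(ρV²/2) = 0.01909·(2.06/0.31)·(800·2.55²/2) = 0.01909·6.645·2602 = 330 Pa.
Head loss h_f = ΔP/(ρg) = 330/(800·9.81) = 0.0421 m.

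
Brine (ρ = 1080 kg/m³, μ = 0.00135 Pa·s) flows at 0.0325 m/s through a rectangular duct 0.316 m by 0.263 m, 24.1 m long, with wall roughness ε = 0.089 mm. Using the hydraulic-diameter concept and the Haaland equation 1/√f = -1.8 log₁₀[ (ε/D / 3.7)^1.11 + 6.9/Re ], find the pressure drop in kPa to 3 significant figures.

ΔP ≈ 0.00162 kPa

Hydraulic diameter D_h = 4A/P = 4·(0.316·0.263)/(2·(0.316+0.263)) = 0.3324/1.158 = 0.2871 m.
Re = ρVD_h/μ = 1080·0.0325·0.2871/0.00135 = 7464.
ε/D_h = 8.9e-05/0.2871 = 0.00031; Haaland gives 1/√f = -1.8 log₁₀[2.98e-05+0.000924] = 5.437, so f = 0.03383.
ΔP = f(L/D_h)(ρV²/2) = 0.03383·24.1/0.2871·0.5704 = 1.62 Pa.
ΔP = 0.00162 kPa.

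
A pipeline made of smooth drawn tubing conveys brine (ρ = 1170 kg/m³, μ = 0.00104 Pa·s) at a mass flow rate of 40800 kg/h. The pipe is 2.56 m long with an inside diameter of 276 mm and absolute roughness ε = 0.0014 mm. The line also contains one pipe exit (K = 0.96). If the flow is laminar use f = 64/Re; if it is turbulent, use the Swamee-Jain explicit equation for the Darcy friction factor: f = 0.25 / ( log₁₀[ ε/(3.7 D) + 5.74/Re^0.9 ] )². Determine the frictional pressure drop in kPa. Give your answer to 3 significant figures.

ṁ = 40800 kg/h = 40800/3600 = 11.33 kg/s.
A = πD²/4 = π(0.276)²/4 = 0.05983 m²; mean velocity V = ṁ/(ρA) = 11.33/(1170 · 0.05983) = 0.1619 m/s.
Reynolds number Re = ρVD/μ = 1170 · 0.1619 · 0.276 / 0.00104 = 5.027e+04.
Re > 4000 → turbulent. Relative roughness ε/D = 1.4e-06/0.276 = 5.07e-06. Swamee-Jain: f = 0.25/(log₁₀[5.07e-06/3.7 + 5.74/5.027e+04^0.9])² = 0.25/(log₁₀[1.37e-06 + 0.000337])² = 0.25/(-3.471)² = 0.02076.
Total minor-loss coefficient ΣK = 1·0.96 = 0.96.
ΔP = [f·L/D + ΣK]·(ρV²/2) = [0.02076·2.56/0.276 + 0.96]·(1170·0.1619²/2) = [0.1925 + 0.96]·15.33 = 17.67 Pa.
ΔP = 17.67 Pa = 0.0177 kPa.

ΔP ≈ 0.0177 kPa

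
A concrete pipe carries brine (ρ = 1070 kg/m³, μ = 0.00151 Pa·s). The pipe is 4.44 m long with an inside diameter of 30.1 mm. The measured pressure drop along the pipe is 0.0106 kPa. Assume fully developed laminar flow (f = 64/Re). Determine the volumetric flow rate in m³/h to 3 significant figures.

Q ≈ 0.115 m³/h

For laminar flow, f = 64/Re with Re = ρVD/μ, so Darcy-Weisbach reduces to ΔP = 32μLV/D². Solving for V: V = ΔP·D²/(32μL) = 10.6·(0.0301)²/(32·0.00151·4.44) = 0.04476 m/s.
Check: Re = ρVD/μ = 1070·0.04476·0.0301/0.00151 = 954.8 < 2300, so the laminar assumption holds.
Q = V·A = 0.04476·(π/4·0.0301²) = 3.185e-05 m³/s = 0.115 m³/h.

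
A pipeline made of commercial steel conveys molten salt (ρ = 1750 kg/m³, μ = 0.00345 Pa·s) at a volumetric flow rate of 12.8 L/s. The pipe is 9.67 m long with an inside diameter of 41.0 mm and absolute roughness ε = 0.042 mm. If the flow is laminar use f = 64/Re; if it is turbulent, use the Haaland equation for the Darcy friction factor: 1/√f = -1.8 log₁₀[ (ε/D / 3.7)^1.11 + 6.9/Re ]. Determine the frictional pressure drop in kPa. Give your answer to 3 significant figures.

ΔP ≈ 407 kPa

Q = 12.8 L/s = 12.8/1000 = 0.0128 m³/s.
Cross-sectional area A = πD²/4 = π(0.041)²/4 = 0.00132 m²; mean velocity V = Q/A = 0.0128/0.00132 = 9.695 m/s.
Reynolds number Re = ρVD/μ = 1750 · 9.695 · 0.041 / 0.00345 = 2.016e+05.
Re > 4000 → turbulent. Relative roughness ε/D = 4.2e-05/0.041 = 0.00102. Haaland: 1/√f = -1.8 log₁₀[(0.00102/3.7)^1.11 + 6.9/2.016e+05] = -1.8 log₁₀[0.000112 + 3.42e-05] = 6.901, so f = 0.021.
Darcy-Weisbach: ΔP = f(L/D)(ρV²/2) = 0.021·(9.67/0.041)·(1750·9.695²/2) = 0.021·235.9·8.225e+04 = 4.074e+05 Pa.
ΔP = 4.074e+05 Pa = 407 kPa.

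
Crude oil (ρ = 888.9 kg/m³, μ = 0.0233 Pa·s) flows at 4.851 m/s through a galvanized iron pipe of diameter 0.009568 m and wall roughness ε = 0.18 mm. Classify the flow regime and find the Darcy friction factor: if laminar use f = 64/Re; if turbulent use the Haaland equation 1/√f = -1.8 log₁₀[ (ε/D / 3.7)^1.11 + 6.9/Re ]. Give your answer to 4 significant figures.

f ≈ 0.03614

Re = ρVD/μ = 888.9·4.851·0.009568/0.0233 = 1771.
Re < 2300 → laminar, so f = 64/Re = 0.03614 (roughness is irrelevant in laminar flow).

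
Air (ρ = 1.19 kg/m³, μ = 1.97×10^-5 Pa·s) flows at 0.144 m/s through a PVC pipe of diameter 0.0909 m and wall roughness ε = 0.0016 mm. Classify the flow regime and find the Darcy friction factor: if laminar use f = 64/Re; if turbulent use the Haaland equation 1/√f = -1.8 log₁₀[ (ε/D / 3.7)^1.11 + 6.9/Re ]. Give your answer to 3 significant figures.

Re = ρVD/μ = 1.19·0.144·0.0909/1.97e-05 = 790.7.
Re < 2300 → laminar, so f = 64/Re = 0.08094 (roughness is irrelevant in laminar flow).

f ≈ 0.0809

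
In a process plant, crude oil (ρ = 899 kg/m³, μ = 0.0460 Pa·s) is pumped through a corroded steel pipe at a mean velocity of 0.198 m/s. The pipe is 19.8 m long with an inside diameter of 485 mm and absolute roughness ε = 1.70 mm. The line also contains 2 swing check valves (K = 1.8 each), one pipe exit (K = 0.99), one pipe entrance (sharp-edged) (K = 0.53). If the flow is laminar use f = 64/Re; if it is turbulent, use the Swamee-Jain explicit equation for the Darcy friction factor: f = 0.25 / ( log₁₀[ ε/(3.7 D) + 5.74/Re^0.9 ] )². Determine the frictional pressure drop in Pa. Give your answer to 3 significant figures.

ΔP ≈ 115 Pa

Reynolds number Re = ρVD/μ = 899 · 0.198 · 0.485 / 0.046 = 1877.
Re < 2300 → laminar flow, so f = 64/Re = 64/1877 = 0.0341 (the turbulent correlation is not needed).
Total minor-loss coefficient ΣK = 2·1.8 + 1·0.99 + 1·0.53 = 5.12.
ΔP = [f·L/D + ΣK]·(ρV²/2) = [0.0341·19.8/0.485 + 5.12]·(899·0.198²/2) = [1.392 + 5.12]·17.62 = 114.8 Pa.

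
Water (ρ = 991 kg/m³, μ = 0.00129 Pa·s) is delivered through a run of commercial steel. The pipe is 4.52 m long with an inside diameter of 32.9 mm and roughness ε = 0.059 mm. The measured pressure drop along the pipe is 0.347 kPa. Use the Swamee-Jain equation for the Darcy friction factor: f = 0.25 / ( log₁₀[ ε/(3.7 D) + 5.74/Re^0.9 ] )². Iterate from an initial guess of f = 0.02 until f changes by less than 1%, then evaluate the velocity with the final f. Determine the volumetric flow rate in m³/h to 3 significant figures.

Rearranging Darcy-Weisbach: V = √(2·ΔP·D/(f·L·ρ)). With ε/D = 5.9e-05/0.0329 = 0.00179, iterate starting from f = 0.02:
  f = 0.02 → V = √(2·347·0.0329/(0.02·4.52·991)) = 0.5048 m/s; Re = ρVD/μ = 1.276e+04; f → 0.03224
  f = 0.03224 → V = 0.3976 m/s; Re = 1.005e+04; f → 0.03387
  f = 0.03387 → V = 0.3879 m/s; Re = 9804; f → 0.03406
Converged (Δf/f < 1%). With the final f = 0.03406: V = √(2·347·0.0329/(0.03406·4.52·991)) = 0.3869 m/s.
Q = V·A = 0.3869·(π/4·0.0329²) = 0.0003289 m³/s = 1.18 m³/h.

Q ≈ 1.18 m³/h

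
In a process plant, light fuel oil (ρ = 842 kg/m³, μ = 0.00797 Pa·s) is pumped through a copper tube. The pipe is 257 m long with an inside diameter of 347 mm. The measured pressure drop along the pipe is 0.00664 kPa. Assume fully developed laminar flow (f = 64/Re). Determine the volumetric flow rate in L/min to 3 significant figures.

Q ≈ 69.2 L/min

For laminar flow, f = 64/Re with Re = ρVD/μ, so Darcy-Weisbach reduces to ΔP = 32μLV/D². Solving for V: V = ΔP·D²/(32μL) = 6.64·(0.347)²/(32·0.00797·257) = 0.0122 m/s.
Check: Re = ρVD/μ = 842·0.0122·0.347/0.00797 = 447.2 < 2300, so the laminar assumption holds.
Q = V·A = 0.0122·(π/4·0.347²) = 0.001154 m³/s = 69.2 L/min.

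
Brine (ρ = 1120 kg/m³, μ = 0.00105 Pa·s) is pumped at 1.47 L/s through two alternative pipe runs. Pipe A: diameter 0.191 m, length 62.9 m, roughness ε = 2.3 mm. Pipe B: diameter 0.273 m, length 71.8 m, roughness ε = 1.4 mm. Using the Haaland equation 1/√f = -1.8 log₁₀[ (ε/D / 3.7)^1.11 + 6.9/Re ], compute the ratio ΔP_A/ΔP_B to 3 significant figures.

Pipe A: V = Q/A = 0.00147/0.02865 = 0.05131 m/s; Re = 1.045e+04; ε/D = 0.012; Haaland → f = 0.04493; ΔP_A = f(L/D)(ρV²/2) = 21.81 Pa.
Pipe B: V = Q/A = 0.00147/0.05853 = 0.02511 m/s; Re = 7313; ε/D = 0.00513; Haaland → f = 0.0396; ΔP_B = f(L/D)(ρV²/2) = 3.679 Pa.
ΔP_A/ΔP_B = 21.81/3.679 = 5.93.

ΔP_A/ΔP_B ≈ 5.93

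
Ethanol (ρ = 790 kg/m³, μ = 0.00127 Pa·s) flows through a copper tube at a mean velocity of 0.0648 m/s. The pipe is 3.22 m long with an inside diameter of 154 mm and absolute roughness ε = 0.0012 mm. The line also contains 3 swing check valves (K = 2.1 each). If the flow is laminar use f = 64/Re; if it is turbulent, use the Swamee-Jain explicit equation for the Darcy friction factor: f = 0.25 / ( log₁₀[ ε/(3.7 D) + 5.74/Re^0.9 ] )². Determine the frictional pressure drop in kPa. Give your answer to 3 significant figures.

ΔP ≈ 0.0117 kPa

Reynolds number Re = ρVD/μ = 790 · 0.0648 · 0.154 / 0.00127 = 6208.
Re > 4000 → turbulent. Relative roughness ε/D = 1.2e-06/0.154 = 7.79e-06. Swamee-Jain: f = 0.25/(log₁₀[7.79e-06/3.7 + 5.74/6208^0.9])² = 0.25/(log₁₀[2.11e-06 + 0.00221])² = 0.25/(-2.654)² = 0.03548.
Total minor-loss coefficient ΣK = 3·2.1 = 6.3.
ΔP = [f·L/D + ΣK]·(ρV²/2) = [0.03548·3.22/0.154 + 6.3]·(790·0.0648²/2) = [0.7419 + 6.3]·1.659 = 11.68 Pa.
ΔP = 11.68 Pa = 0.0117 kPa.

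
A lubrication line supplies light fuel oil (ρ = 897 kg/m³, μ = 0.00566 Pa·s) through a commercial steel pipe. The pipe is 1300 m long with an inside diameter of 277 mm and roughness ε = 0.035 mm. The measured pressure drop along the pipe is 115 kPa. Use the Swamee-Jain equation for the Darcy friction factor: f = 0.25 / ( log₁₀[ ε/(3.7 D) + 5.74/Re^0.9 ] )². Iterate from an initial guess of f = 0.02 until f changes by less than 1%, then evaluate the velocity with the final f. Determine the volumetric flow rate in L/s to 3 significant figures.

Q ≈ 100 L/s

Rearranging Darcy-Weisbach: V = √(2·ΔP·D/(f·L·ρ)). With ε/D = 3.5e-05/0.277 = 0.000126, iterate starting from f = 0.02:
  f = 0.02 → V = √(2·1.15e+05·0.277/(0.02·1300·897)) = 1.653 m/s; Re = ρVD/μ = 7.256e+04; f → 0.01974
  f = 0.01974 → V = 1.664 m/s; Re = 7.303e+04; f → 0.01972
Converged (Δf/f < 1%). With the final f = 0.01972: V = √(2·1.15e+05·0.277/(0.01972·1300·897)) = 1.665 m/s.
Q = V·A = 1.665·(π/4·0.277²) = 0.1003 m³/s = 100 L/s.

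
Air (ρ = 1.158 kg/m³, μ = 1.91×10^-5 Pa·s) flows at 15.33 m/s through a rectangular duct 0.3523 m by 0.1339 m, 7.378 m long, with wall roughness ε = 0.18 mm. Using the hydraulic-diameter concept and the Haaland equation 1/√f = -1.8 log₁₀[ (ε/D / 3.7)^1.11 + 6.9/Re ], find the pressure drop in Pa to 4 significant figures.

ΔP ≈ 107.3 Pa

Hydraulic diameter D_h = 4A/P = 4·(0.3523·0.1339)/(2·(0.3523+0.1339)) = 0.1887/0.9724 = 0.194 m.
Re = ρVD_h/μ = 1.158·15.33·0.194/1.91e-05 = 1.804e+05.
ε/D_h = 0.00018/0.194 = 0.000928; Haaland gives 1/√f = -1.8 log₁₀[0.000101+3.83e-05] = 6.943, so f = 0.02075.
ΔP = f(L/D_h)(ρV²/2) = 0.02075·7.378/0.194·136.1 = 107.3 Pa.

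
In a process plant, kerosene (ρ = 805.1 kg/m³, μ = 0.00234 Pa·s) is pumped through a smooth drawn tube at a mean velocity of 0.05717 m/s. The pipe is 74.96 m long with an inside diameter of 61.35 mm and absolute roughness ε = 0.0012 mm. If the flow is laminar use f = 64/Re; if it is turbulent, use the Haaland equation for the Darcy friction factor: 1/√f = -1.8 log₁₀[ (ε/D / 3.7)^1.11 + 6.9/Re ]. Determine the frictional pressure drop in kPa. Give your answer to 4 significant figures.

ΔP ≈ 0.08526 kPa

Reynolds number Re = ρVD/μ = 805.1 · 0.05717 · 0.06135 / 0.00234 = 1207.
Re < 2300 → laminar flow, so f = 64/Re = 64/1207 = 0.05304 (the turbulent correlation is not needed).
Darcy-Weisbach: ΔP = f(L/D)(ρV²/2) = 0.05304·(74.96/0.06135)·(805.1·0.05717²/2) = 0.05304·1222·1.316 = 85.26 Pa.
ΔP = 85.26 Pa = 0.08526 kPa.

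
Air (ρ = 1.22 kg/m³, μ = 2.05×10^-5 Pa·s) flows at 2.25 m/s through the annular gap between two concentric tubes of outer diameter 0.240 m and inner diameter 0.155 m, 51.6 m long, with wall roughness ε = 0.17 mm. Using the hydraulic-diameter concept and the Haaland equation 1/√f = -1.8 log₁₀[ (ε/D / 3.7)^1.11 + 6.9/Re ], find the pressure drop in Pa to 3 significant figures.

Hydraulic diameter D_h = 4A/P = D_o - D_i = 0.24 - 0.155 = 0.085 m.
Re = ρVD_h/μ = 1.22·2.25·0.085/2.05e-05 = 1.138e+04.
ε/D_h = 0.00017/0.085 = 0.002; Haaland gives 1/√f = -1.8 log₁₀[0.000236+0.000606] = 5.534, so f = 0.03265.
ΔP = f(L/D_h)(ρV²/2) = 0.03265·51.6/0.085·3.088 = 61.21 Pa.

ΔP ≈ 61.2 Pa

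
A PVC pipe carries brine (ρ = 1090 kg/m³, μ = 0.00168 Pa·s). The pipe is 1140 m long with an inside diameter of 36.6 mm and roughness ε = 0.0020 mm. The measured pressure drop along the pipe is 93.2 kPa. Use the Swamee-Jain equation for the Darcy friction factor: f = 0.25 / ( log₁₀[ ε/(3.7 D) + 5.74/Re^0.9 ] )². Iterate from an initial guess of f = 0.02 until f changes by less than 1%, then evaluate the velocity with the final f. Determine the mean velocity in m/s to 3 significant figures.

Rearranging Darcy-Weisbach: V = √(2·ΔP·D/(f·L·ρ)). With ε/D = 2e-06/0.0366 = 5.46e-05, iterate starting from f = 0.02:
  f = 0.02 → V = √(2·9.32e+04·0.0366/(0.02·1140·1090)) = 0.5239 m/s; Re = ρVD/μ = 1.244e+04; f → 0.0293
  f = 0.0293 → V = 0.4329 m/s; Re = 1.028e+04; f → 0.03084
  f = 0.03084 → V = 0.422 m/s; Re = 1.002e+04; f → 0.03105
Converged (Δf/f < 1%). With the final f = 0.03105: V = √(2·9.32e+04·0.0366/(0.03105·1140·1090)) = 0.4205 m/s.

V ≈ 0.420 m/s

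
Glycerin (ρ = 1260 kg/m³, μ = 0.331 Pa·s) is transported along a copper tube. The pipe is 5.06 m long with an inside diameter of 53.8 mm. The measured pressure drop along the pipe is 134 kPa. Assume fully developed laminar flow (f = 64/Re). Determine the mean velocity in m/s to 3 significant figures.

V ≈ 7.24 m/s

For laminar flow, f = 64/Re with Re = ρVD/μ, so Darcy-Weisbach reduces to ΔP = 32μLV/D². Solving for V: V = ΔP·D²/(32μL) = 1.34e+05·(0.0538)²/(32·0.331·5.06) = 7.237 m/s.
Check: Re = ρVD/μ = 1260·7.237·0.0538/0.331 = 1482 < 2300, so the laminar assumption holds.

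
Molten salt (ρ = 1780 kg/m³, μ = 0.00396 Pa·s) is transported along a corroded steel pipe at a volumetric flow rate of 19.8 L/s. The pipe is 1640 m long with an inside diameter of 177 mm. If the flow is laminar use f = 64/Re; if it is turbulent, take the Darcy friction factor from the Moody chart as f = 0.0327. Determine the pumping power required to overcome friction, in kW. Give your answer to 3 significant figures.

Q = 19.8 L/s = 19.8/1000 = 0.0198 m³/s.
Cross-sectional area A = πD²/4 = π(0.177)²/4 = 0.02461 m²; mean velocity V = Q/A = 0.0198/0.02461 = 0.8047 m/s.
Reynolds number Re = ρVD/μ = 1780 · 0.8047 · 0.177 / 0.00396 = 6.402e+04.
Re > 4000 → turbulent; use the Moody-chart value f = 0.0327.
Darcy-Weisbach: ΔP = f(L/D)(ρV²/2) = 0.0327·(1640/0.177)·(1780·0.8047²/2) = 0.0327·9266·576.3 = 1.746e+05 Pa.
Pumping power P = QΔP = 0.0198·1.746e+05 = 3457 W = 3.46 kW.

P ≈ 3.46 kW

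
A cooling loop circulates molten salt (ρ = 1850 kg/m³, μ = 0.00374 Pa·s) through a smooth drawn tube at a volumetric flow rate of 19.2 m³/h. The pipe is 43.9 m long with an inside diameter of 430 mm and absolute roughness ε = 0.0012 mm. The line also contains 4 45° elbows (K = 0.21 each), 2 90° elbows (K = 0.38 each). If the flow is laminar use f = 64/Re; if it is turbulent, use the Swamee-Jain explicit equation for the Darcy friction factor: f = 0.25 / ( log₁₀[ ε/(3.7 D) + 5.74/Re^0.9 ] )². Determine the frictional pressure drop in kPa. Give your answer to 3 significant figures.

Q = 19.2 m³/h = 19.2/3600 = 0.005333 m³/s.
Cross-sectional area A = πD²/4 = π(0.43)²/4 = 0.1452 m²; mean velocity V = Q/A = 0.005333/0.1452 = 0.03673 m/s.
Reynolds number Re = ρVD/μ = 1850 · 0.03673 · 0.43 / 0.00374 = 7812.
Re > 4000 → turbulent. Relative roughness ε/D = 1.2e-06/0.43 = 2.79e-06. Swamee-Jain: f = 0.25/(log₁₀[2.79e-06/3.7 + 5.74/7812^0.9])² = 0.25/(log₁₀[7.54e-07 + 0.0018])² = 0.25/(-2.744)² = 0.03319.
Total minor-loss coefficient ΣK = 4·0.21 + 2·0.38 = 1.6.
ΔP = [f·L/D + ΣK]·(ρV²/2) = [0.03319·43.9/0.43 + 1.6]·(1850·0.03673²/2) = [3.389 + 1.6]·1.248 = 6.224 Pa.
ΔP = 6.224 Pa = 0.00622 kPa.

ΔP ≈ 0.00622 kPa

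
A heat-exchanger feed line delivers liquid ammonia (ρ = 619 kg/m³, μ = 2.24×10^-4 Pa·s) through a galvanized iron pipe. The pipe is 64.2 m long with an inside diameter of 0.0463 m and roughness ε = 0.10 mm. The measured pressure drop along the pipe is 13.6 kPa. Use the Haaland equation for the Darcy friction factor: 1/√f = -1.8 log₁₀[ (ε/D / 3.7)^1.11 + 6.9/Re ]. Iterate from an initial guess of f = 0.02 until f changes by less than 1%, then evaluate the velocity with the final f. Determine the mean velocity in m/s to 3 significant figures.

V ≈ 1.13 m/s

Rearranging Darcy-Weisbach: V = √(2·ΔP·D/(f·L·ρ)). With ε/D = 0.0001/0.0463 = 0.00216, iterate starting from f = 0.02:
  f = 0.02 → V = √(2·1.36e+04·0.0463/(0.02·64.2·619)) = 1.259 m/s; Re = ρVD/μ = 1.611e+05; f → 0.02487
  f = 0.02487 → V = 1.129 m/s; Re = 1.444e+05; f → 0.02497
Converged (Δf/f < 1%). With the final f = 0.02497: V = √(2·1.36e+04·0.0463/(0.02497·64.2·619)) = 1.126 m/s.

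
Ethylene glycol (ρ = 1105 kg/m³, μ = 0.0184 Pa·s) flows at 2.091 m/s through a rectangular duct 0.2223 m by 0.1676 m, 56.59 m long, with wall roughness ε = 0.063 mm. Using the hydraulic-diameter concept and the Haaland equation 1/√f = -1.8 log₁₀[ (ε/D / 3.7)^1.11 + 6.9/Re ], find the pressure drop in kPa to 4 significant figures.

Hydraulic diameter D_h = 4A/P = 4·(0.2223·0.1676)/(2·(0.2223+0.1676)) = 0.149/0.7798 = 0.1911 m.
Re = ρVD_h/μ = 1105·2.091·0.1911/0.0184 = 2.4e+04.
ε/D_h = 6.3e-05/0.1911 = 0.00033; Haaland gives 1/√f = -1.8 log₁₀[3.19e-05+0.000288] = 6.292, so f = 0.02526.
ΔP = f(L/D_h)(ρV²/2) = 0.02526·56.59/0.1911·2416 = 1.807e+04 Pa.
ΔP = 18.07 kPa.

ΔP ≈ 18.07 kPa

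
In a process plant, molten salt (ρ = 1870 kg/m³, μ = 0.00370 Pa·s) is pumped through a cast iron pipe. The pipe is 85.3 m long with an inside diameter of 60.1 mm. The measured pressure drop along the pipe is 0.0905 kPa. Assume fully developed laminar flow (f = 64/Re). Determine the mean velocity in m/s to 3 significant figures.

For laminar flow, f = 64/Re with Re = ρVD/μ, so Darcy-Weisbach reduces to ΔP = 32μLV/D². Solving for V: V = ΔP·D²/(32μL) = 90.5·(0.0601)²/(32·0.0037·85.3) = 0.03237 m/s.
Check: Re = ρVD/μ = 1870·0.03237·0.0601/0.0037 = 983.1 < 2300, so the laminar assumption holds.

V ≈ 0.0324 m/s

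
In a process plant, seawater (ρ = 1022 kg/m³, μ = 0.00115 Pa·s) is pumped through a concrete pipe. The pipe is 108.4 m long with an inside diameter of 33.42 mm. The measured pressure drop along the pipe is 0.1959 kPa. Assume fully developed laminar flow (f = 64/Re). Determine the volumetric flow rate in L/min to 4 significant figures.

For laminar flow, f = 64/Re with Re = ρVD/μ, so Darcy-Weisbach reduces to ΔP = 32μLV/D². Solving for V: V = ΔP·D²/(32μL) = 195.9·(0.03342)²/(32·0.00115·108.4) = 0.05485 m/s.
Check: Re = ρVD/μ = 1022·0.05485·0.03342/0.00115 = 1629 < 2300, so the laminar assumption holds.
Q = V·A = 0.05485·(π/4·0.03342²) = 4.811e-05 m³/s = 2.887 L/min.

Q ≈ 2.887 L/min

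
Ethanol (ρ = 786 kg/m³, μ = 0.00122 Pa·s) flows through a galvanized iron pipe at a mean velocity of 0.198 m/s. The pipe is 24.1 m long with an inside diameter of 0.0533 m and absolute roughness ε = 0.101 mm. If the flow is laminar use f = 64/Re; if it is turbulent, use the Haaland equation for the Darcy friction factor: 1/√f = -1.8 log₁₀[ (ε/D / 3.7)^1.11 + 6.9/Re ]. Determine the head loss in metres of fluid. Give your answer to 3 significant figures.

Reynolds number Re = ρVD/μ = 786 · 0.198 · 0.0533 / 0.00122 = 6799.
Re > 4000 → turbulent. Relative roughness ε/D = 0.000101/0.0533 = 0.00189. Haaland: 1/√f = -1.8 log₁₀[(0.00189/3.7)^1.11 + 6.9/6799] = -1.8 log₁₀[0.000223 + 0.00101] = 5.233, so f = 0.03651.
Darcy-Weisbach: ΔP = f(L/D)(ρV²/2) = 0.03651·(24.1/0.0533)·(786·0.198²/2) = 0.03651·452.2·15.41 = 254.3 Pa.
Head loss h_f = ΔP/(ρg) = 254.3/(786·9.81) = 0.0330 m.

h_f ≈ 0.0330 m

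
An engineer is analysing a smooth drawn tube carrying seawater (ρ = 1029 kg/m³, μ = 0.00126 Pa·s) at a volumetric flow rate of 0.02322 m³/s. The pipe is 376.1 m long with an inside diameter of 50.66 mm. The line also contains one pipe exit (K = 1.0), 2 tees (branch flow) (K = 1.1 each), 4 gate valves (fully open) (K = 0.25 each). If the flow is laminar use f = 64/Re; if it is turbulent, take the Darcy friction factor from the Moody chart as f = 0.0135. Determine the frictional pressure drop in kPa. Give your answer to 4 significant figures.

Cross-sectional area A = πD²/4 = π(0.05066)²/4 = 0.002016 m²; mean velocity V = Q/A = 0.02322/0.002016 = 11.52 m/s.
Reynolds number Re = ρVD/μ = 1029 · 11.52 · 0.05066 / 0.00126 = 4.766e+05.
Re > 4000 → turbulent; use the Moody-chart value f = 0.0135.
Total minor-loss coefficient ΣK = 1·1 + 2·1.1 + 4·0.25 = 4.2.
ΔP = [f·L/D + ΣK]·(ρV²/2) = [0.0135·376.1/0.05066 + 4.2]·(1029·11.52²/2) = [100.2 + 4.2]·6.828e+04 = 7.13e+06 Pa.
ΔP = 7.13e+06 Pa = 7130 kPa.

ΔP ≈ 7130 kPa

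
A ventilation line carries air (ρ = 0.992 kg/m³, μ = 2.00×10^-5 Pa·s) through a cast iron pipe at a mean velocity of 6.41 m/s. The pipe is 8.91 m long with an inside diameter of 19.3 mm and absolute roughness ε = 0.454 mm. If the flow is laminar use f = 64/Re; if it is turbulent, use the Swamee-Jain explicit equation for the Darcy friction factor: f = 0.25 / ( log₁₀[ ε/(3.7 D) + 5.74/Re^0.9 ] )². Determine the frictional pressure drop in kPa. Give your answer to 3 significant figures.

ΔP ≈ 0.551 kPa

Reynolds number Re = ρVD/μ = 0.992 · 6.41 · 0.0193 / 2e-05 = 6136.
Re > 4000 → turbulent. Relative roughness ε/D = 0.000454/0.0193 = 0.0235. Swamee-Jain: f = 0.25/(log₁₀[0.0235/3.7 + 5.74/6136^0.9])² = 0.25/(log₁₀[0.00636 + 0.00224])² = 0.25/(-2.066)² = 0.05859.
Darcy-Weisbach: ΔP = f(L/D)(ρV²/2) = 0.05859·(8.91/0.0193)·(0.992·6.41²/2) = 0.05859·461.7·20.38 = 551.2 Pa.
ΔP = 551.2 Pa = 0.551 kPa.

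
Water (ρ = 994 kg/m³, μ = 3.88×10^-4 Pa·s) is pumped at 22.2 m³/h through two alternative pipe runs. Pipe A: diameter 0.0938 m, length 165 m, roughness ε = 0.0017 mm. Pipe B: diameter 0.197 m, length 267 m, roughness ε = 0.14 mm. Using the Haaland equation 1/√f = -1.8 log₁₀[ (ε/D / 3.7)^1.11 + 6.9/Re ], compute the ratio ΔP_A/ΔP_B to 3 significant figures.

Pipe A: V = Q/A = 0.006167/0.00691 = 0.8924 m/s; Re = 2.144e+05; ε/D = 1.81e-05; Haaland → f = 0.01541; ΔP_A = f(L/D)(ρV²/2) = 1.073e+04 Pa.
Pipe B: V = Q/A = 0.006167/0.03048 = 0.2023 m/s; Re = 1.021e+05; ε/D = 0.000711; Haaland → f = 0.02086; ΔP_B = f(L/D)(ρV²/2) = 575.2 Pa.
ΔP_A/ΔP_B = 1.073e+04/575.2 = 18.6.

ΔP_A/ΔP_B ≈ 18.6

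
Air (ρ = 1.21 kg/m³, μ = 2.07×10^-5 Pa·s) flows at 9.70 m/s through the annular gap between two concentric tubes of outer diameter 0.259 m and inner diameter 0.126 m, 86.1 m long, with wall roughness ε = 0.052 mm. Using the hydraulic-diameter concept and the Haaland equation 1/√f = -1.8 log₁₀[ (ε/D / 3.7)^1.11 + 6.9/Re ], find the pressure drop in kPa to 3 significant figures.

Hydraulic diameter D_h = 4A/P = D_o - D_i = 0.259 - 0.126 = 0.133 m.
Re = ρVD_h/μ = 1.21·9.7·0.133/2.07e-05 = 7.541e+04.
ε/D_h = 5.2e-05/0.133 = 0.000391; Haaland gives 1/√f = -1.8 log₁₀[3.86e-05+9.15e-05] = 6.994, so f = 0.02044.
ΔP = f(L/D_h)(ρV²/2) = 0.02044·86.1/0.133·56.92 = 753.3 Pa.
ΔP = 0.753 kPa.

ΔP ≈ 0.753 kPa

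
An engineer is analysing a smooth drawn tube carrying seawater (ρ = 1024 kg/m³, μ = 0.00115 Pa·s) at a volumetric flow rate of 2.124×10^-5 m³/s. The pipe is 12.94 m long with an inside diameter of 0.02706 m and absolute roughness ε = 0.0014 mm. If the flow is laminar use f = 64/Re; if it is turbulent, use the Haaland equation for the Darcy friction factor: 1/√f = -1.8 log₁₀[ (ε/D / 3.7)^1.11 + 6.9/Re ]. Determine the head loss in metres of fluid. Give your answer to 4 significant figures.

Cross-sectional area A = πD²/4 = π(0.02706)²/4 = 0.0005751 m²; mean velocity V = Q/A = 2.124e-05/0.0005751 = 0.03693 m/s.
Reynolds number Re = ρVD/μ = 1024 · 0.03693 · 0.02706 / 0.00115 = 889.9.
Re < 2300 → laminar flow, so f = 64/Re = 64/889.9 = 0.07192 (the turbulent correlation is not needed).
Darcy-Weisbach: ΔP = f(L/D)(ρV²/2) = 0.07192·(12.94/0.02706)·(1024·0.03693²/2) = 0.07192·478.2·0.6984 = 24.02 Pa.
Head loss h_f = ΔP/(ρg) = 24.02/(1024·9.81) = 0.002391 m.

h_f ≈ 0.002391 m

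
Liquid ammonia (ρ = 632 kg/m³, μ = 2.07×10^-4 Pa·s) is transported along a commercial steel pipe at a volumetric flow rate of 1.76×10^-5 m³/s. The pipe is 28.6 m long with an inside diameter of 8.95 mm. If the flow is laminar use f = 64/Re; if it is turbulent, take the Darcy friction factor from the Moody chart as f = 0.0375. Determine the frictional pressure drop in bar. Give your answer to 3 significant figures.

Cross-sectional area A = πD²/4 = π(0.00895)²/4 = 6.291e-05 m²; mean velocity V = Q/A = 1.76e-05/6.291e-05 = 0.2798 m/s.
Reynolds number Re = ρVD/μ = 632 · 0.2798 · 0.00895 / 0.000207 = 7644.
Re > 4000 → turbulent; use the Moody-chart value f = 0.0375.
Darcy-Weisbach: ΔP = f(L/D)(ρV²/2) = 0.0375·(28.6/0.00895)·(632·0.2798²/2) = 0.0375·3196·24.73 = 2964 Pa.
ΔP = 2964 Pa = 0.0296 bar.

ΔP ≈ 0.0296 bar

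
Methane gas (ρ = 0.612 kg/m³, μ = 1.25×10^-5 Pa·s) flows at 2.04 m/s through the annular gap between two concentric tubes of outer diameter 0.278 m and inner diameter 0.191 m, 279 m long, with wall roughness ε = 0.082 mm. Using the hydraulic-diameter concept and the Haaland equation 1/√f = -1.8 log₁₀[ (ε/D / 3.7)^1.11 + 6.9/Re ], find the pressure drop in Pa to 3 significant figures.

Hydraulic diameter D_h = 4A/P = D_o - D_i = 0.278 - 0.191 = 0.087 m.
Re = ρVD_h/μ = 0.612·2.04·0.087/1.25e-05 = 8689.
ε/D_h = 8.2e-05/0.087 = 0.000943; Haaland gives 1/√f = -1.8 log₁₀[0.000103+0.000794] = 5.485, so f = 0.03323.
ΔP = f(L/D_h)(ρV²/2) = 0.03323·279/0.087·1.273 = 135.7 Pa.

ΔP ≈ 136 Pa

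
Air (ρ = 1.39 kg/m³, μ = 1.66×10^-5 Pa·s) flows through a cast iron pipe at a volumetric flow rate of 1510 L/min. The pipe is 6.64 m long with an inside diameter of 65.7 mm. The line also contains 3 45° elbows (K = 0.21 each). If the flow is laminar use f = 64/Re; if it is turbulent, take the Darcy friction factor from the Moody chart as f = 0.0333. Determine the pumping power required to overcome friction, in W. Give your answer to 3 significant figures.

Q = 1510 L/min = 1510/60000 = 0.02517 m³/s.
Cross-sectional area A = πD²/4 = π(0.0657)²/4 = 0.00339 m²; mean velocity V = Q/A = 0.02517/0.00339 = 7.423 m/s.
Reynolds number Re = ρVD/μ = 1.39 · 7.423 · 0.0657 / 1.66e-05 = 4.084e+04.
Re > 4000 → turbulent; use the Moody-chart value f = 0.0333.
Total minor-loss coefficient ΣK = 3·0.21 = 0.63.
ΔP = [f·L/D + ΣK]·(ρV²/2) = [0.0333·6.64/0.0657 + 0.63]·(1.39·7.423²/2) = [3.365 + 0.63]·38.3 = 153 Pa.
Pumping power P = QΔP = 0.02517·153 = 3.851 W = 3.85 W.

P ≈ 3.85 W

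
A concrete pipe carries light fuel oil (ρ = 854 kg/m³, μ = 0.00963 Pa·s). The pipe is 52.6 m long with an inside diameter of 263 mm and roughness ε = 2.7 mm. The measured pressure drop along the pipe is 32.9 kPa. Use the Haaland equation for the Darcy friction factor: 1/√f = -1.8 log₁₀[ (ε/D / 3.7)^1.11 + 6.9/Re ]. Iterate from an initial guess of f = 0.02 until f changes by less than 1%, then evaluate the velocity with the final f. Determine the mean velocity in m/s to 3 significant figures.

Rearranging Darcy-Weisbach: V = √(2·ΔP·D/(f·L·ρ)). With ε/D = 0.0027/0.263 = 0.0103, iterate starting from f = 0.02:
  f = 0.02 → V = √(2·3.29e+04·0.263/(0.02·52.6·854)) = 4.389 m/s; Re = ρVD/μ = 1.024e+05; f → 0.03886
  f = 0.03886 → V = 3.149 m/s; Re = 7.344e+04; f → 0.03907
Converged (Δf/f < 1%). With the final f = 0.03907: V = √(2·3.29e+04·0.263/(0.03907·52.6·854)) = 3.14 m/s.

V ≈ 3.14 m/s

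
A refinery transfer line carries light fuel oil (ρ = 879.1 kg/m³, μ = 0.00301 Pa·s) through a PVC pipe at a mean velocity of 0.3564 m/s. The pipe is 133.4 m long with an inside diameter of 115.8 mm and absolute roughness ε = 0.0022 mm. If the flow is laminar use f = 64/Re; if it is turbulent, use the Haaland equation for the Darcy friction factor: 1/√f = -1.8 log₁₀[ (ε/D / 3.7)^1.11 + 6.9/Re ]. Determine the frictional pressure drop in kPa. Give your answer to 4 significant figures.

Reynolds number Re = ρVD/μ = 879.1 · 0.3564 · 0.1158 / 0.00301 = 1.205e+04.
Re > 4000 → turbulent. Relative roughness ε/D = 2.2e-06/0.1158 = 1.9e-05. Haaland: 1/√f = -1.8 log₁₀[(1.9e-05/3.7)^1.11 + 6.9/1.205e+04] = -1.8 log₁₀[1.34e-06 + 0.000572] = 5.834, so f = 0.02938.
Darcy-Weisbach: ΔP = f(L/D)(ρV²/2) = 0.02938·(133.4/0.1158)·(879.1·0.3564²/2) = 0.02938·1152·55.83 = 1890 Pa.
ΔP = 1890 Pa = 1.890 kPa.

ΔP ≈ 1.890 kPa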